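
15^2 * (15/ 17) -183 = 264/ 17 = 15.53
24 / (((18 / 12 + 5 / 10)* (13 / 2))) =24 / 13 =1.85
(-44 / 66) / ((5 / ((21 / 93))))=-14 / 465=-0.03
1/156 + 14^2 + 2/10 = 153041/780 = 196.21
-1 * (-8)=8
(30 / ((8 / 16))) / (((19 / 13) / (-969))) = -39780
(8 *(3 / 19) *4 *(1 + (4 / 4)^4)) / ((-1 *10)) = -96 / 95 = -1.01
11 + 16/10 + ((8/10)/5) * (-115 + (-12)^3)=-7057/25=-282.28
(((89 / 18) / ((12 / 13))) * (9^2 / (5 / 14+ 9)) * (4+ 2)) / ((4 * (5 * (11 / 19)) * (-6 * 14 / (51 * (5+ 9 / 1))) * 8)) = -23543793 / 922240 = -25.53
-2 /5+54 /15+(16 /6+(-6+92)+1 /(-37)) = 91.84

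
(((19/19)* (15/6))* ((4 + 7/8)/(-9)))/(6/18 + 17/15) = -325/352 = -0.92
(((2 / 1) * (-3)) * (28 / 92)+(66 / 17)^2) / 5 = 17610 / 6647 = 2.65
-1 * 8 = -8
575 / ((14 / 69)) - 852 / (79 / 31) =2764557 / 1106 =2499.60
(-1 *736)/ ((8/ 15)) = -1380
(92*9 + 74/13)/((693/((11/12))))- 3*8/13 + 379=142981/378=378.26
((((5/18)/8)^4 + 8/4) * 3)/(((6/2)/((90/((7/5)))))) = 21499100425/167215104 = 128.57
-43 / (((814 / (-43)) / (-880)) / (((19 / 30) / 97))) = -140524 / 10767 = -13.05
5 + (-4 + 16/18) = 17/9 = 1.89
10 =10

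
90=90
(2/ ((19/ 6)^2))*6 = 432/ 361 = 1.20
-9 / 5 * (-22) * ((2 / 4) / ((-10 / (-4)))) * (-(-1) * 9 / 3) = 594 / 25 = 23.76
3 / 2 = 1.50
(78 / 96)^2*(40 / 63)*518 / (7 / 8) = 248.13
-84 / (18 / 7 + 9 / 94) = -18424 / 585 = -31.49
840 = 840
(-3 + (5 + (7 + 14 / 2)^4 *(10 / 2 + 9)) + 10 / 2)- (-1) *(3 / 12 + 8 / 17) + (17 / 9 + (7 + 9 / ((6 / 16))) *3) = 329211085 / 612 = 537926.61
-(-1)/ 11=1/ 11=0.09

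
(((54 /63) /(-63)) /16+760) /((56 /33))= 9831349 /21952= 447.86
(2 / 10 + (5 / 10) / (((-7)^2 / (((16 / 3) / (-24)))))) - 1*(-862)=1901146 / 2205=862.20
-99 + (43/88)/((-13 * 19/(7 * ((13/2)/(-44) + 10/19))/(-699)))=-3464734041/36342592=-95.34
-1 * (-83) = 83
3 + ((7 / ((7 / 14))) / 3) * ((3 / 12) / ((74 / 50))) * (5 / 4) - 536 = -532.01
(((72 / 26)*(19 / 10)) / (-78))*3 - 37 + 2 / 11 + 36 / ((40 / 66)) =208017 / 9295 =22.38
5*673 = 3365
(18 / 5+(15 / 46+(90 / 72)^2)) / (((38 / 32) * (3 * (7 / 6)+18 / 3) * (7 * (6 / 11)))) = 111089 / 871815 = 0.13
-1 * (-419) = 419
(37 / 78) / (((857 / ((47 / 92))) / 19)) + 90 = 553517921 / 6149832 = 90.01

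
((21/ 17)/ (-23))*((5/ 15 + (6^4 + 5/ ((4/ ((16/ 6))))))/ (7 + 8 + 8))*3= -81879/ 8993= -9.10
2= 2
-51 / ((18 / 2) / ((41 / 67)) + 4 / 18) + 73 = 383338 / 5509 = 69.58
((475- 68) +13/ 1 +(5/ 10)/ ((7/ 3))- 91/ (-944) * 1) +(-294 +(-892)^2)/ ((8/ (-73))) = -47956442847/ 6608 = -7257330.94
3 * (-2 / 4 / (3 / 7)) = -7 / 2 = -3.50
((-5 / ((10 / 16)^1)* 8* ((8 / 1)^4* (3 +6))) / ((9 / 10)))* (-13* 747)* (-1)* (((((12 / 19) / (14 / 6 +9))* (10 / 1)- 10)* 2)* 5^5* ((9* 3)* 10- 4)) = 6793784524800000000 / 17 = 399634383811764705.88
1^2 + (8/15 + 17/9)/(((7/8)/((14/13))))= 2329/585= 3.98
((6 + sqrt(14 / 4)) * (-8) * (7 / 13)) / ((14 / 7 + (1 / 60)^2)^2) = -4354560000 / 674107213 - 362880000 * sqrt(14) / 674107213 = -8.47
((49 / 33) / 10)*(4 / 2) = 0.30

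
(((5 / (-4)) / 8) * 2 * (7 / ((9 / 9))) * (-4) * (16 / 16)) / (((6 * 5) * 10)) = 7 / 240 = 0.03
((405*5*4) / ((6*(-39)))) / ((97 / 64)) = -28800 / 1261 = -22.84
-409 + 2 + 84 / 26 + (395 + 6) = -36 / 13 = -2.77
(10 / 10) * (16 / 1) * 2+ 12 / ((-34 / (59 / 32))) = 8527 / 272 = 31.35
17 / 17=1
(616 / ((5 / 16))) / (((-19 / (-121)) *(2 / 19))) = 119257.60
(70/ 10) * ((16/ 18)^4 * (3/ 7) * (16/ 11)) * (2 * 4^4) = 33554432/ 24057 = 1394.79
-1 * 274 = -274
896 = 896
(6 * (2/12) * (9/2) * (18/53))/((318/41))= 1107/5618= 0.20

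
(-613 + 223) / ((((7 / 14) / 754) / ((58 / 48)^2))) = -20608705 / 24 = -858696.04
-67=-67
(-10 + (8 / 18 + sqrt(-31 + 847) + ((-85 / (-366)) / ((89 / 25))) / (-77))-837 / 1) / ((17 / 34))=-6369993229 / 3762297 + 8 * sqrt(51)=-1635.98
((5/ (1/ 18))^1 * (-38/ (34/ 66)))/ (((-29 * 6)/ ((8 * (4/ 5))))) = 120384/ 493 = 244.19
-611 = -611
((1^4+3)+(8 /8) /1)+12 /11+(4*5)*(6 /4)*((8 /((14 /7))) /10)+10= 309 /11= 28.09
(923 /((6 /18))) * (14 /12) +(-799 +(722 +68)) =6443 /2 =3221.50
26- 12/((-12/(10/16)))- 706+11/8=-678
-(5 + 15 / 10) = -13 / 2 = -6.50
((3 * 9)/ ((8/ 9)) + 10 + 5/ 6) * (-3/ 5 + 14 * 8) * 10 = 550873/ 12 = 45906.08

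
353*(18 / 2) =3177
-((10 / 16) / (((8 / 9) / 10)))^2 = -50625 / 1024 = -49.44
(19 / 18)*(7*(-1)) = -7.39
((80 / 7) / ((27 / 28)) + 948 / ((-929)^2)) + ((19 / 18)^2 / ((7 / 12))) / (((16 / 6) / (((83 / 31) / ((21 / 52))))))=391754188829 / 23597267022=16.60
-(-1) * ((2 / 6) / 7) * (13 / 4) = 13 / 84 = 0.15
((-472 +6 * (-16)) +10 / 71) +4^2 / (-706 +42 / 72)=-341305502 / 601015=-567.88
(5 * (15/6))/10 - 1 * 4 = -2.75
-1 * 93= -93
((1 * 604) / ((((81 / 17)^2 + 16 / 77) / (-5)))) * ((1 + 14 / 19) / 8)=-554433495 / 19373198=-28.62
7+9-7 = 9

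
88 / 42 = 44 / 21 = 2.10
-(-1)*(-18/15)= -6/5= -1.20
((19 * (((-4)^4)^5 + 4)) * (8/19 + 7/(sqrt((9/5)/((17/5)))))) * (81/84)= 59373627900120/7 + 47004122087595 * sqrt(17)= 202284907049456.56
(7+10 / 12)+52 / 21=433 / 42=10.31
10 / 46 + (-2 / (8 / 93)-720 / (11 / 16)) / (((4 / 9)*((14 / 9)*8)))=-193.34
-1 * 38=-38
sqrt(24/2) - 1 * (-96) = 2 * sqrt(3)+96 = 99.46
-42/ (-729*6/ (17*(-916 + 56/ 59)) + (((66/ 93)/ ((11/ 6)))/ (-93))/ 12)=-18522041076/ 123847747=-149.55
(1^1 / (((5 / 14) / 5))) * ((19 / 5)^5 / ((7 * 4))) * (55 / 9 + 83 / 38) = 369720677 / 112500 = 3286.41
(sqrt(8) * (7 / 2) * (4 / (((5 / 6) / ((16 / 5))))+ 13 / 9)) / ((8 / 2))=26467 * sqrt(2) / 900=41.59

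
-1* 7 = -7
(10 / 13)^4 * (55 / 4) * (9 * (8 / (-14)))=-4950000 / 199927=-24.76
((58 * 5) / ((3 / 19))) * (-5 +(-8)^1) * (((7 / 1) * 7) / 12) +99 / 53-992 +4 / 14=-657691079 / 6678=-98486.24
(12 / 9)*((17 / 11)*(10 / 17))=40 / 33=1.21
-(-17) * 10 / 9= 170 / 9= 18.89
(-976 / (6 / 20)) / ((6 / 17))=-82960 / 9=-9217.78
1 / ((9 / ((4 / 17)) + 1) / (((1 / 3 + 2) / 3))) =28 / 1413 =0.02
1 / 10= 0.10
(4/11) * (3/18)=2/33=0.06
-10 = -10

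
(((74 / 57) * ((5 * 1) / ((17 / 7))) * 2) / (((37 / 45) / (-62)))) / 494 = -65100 / 79781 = -0.82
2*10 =20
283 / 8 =35.38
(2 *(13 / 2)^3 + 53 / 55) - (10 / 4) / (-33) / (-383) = 139082953 / 252780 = 550.21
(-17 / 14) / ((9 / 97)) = -1649 / 126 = -13.09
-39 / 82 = -0.48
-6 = -6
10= 10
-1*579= -579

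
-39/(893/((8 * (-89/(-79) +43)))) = -1087632/70547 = -15.42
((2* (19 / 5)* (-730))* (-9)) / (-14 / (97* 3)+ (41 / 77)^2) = 86149626948 / 406165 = 212105.00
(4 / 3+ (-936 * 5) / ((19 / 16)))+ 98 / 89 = -19980610 / 5073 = -3938.62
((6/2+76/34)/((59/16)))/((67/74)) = 105376/67201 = 1.57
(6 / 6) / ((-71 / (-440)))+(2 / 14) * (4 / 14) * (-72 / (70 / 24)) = 5.19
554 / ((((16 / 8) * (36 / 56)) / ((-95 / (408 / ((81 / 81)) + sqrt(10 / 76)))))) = -271991840 / 2710983 + 52630 * sqrt(190) / 8132949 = -100.24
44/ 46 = 22/ 23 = 0.96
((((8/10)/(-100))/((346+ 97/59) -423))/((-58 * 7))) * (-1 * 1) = 59/225634500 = 0.00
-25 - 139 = -164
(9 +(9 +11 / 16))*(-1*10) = -186.88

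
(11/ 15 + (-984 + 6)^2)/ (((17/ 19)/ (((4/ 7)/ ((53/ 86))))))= 93773763256/ 94605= 991213.61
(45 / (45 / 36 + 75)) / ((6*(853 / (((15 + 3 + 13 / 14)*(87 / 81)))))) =0.00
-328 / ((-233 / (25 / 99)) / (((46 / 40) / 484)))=4715 / 5582214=0.00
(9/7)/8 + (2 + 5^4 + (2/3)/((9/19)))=950395/1512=628.57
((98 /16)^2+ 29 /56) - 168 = -58225 /448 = -129.97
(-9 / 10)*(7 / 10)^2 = -441 / 1000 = -0.44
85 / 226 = 0.38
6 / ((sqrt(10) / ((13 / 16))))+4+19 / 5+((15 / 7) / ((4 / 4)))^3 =39 * sqrt(10) / 80+30252 / 1715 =19.18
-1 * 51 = -51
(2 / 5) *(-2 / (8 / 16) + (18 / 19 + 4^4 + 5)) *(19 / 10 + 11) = 632229 / 475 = 1331.01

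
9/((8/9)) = 81/8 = 10.12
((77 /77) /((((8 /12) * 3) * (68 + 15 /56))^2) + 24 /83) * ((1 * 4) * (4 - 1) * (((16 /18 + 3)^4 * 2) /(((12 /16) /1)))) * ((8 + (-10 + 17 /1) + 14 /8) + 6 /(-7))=267746950353400000 /7958967406227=33640.92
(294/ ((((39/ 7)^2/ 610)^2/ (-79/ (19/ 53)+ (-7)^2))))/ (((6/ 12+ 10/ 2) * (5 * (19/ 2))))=-20732878557440/ 278384067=-74475.81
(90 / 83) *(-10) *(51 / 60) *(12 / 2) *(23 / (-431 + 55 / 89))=521985 / 176624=2.96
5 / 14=0.36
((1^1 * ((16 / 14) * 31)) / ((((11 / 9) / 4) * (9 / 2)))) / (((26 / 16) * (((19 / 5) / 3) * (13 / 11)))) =238080 / 22477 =10.59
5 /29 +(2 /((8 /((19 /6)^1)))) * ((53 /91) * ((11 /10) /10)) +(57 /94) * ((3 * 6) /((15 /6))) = 4.59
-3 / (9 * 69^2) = -0.00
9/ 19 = 0.47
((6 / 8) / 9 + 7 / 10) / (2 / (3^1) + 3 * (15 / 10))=0.15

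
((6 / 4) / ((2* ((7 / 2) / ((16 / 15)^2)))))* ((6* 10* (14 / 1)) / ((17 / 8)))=8192 / 85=96.38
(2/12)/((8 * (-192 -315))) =-1/24336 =-0.00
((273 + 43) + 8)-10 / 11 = 3554 / 11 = 323.09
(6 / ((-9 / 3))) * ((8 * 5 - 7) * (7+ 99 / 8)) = -5115 / 4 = -1278.75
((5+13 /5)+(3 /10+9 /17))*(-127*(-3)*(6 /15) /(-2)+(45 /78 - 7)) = -15391853 /22100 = -696.46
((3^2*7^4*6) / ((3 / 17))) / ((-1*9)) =-81634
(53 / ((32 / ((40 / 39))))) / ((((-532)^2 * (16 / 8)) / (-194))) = -25705 / 44151744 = -0.00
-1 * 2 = -2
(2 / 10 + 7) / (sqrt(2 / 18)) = 108 / 5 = 21.60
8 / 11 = 0.73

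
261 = 261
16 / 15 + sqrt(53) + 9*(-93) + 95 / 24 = -33279 / 40 + sqrt(53) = -824.69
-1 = -1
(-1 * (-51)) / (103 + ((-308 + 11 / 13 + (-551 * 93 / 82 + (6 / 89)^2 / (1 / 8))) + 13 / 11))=-0.06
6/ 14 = 3/ 7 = 0.43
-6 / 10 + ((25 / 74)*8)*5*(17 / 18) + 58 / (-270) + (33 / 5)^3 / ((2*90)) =33829007 / 2497500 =13.55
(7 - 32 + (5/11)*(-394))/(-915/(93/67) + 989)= -69595/112464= -0.62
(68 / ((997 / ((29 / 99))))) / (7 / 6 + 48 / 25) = 98600 / 15233163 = 0.01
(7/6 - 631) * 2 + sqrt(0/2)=-3779/3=-1259.67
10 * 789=7890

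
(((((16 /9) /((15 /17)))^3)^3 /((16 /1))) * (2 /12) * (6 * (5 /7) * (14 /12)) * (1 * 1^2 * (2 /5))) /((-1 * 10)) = -1.14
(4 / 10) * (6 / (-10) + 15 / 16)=27 / 200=0.14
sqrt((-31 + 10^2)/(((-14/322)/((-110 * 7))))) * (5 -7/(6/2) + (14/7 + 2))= 460 * sqrt(2310)/3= 7369.58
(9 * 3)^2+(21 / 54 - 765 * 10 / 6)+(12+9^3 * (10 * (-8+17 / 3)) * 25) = -7664105 / 18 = -425783.61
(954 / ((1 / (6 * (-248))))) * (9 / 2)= -6387984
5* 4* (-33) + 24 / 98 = -32328 / 49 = -659.76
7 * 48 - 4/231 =77612/231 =335.98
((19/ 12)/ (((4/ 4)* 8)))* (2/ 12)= 19/ 576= 0.03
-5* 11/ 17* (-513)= 28215/ 17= 1659.71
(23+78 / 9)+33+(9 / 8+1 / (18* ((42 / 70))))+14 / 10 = 72667 / 1080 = 67.28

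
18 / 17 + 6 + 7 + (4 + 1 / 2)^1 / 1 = 631 / 34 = 18.56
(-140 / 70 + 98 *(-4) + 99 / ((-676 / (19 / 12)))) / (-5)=1066003 / 13520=78.85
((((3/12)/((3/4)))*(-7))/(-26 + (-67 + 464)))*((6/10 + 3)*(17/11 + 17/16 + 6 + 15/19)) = -18855/88616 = -0.21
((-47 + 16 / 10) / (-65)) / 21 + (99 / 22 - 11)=-88271 / 13650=-6.47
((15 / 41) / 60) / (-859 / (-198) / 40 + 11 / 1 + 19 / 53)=104940 / 197348047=0.00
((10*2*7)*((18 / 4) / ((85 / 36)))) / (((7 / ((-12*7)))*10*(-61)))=27216 / 5185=5.25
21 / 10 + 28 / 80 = 49 / 20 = 2.45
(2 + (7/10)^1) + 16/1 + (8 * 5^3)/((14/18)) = 91309/70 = 1304.41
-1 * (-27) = 27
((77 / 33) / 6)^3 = 343 / 5832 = 0.06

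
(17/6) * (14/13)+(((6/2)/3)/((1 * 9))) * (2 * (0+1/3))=1097/351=3.13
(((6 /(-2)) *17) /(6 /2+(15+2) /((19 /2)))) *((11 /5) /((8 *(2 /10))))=-10659 /728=-14.64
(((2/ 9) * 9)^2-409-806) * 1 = -1211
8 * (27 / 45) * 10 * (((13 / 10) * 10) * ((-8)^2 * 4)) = 159744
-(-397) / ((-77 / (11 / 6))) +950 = 39503 / 42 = 940.55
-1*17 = -17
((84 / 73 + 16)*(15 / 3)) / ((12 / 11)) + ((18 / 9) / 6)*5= 5860 / 73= 80.27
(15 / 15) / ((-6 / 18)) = -3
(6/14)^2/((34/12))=54/833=0.06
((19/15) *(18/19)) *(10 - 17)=-42/5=-8.40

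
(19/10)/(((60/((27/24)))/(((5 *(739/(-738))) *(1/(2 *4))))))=-14041/629760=-0.02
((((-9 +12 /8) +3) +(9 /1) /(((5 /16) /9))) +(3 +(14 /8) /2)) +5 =10543 /40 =263.58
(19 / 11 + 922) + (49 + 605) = 17355 / 11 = 1577.73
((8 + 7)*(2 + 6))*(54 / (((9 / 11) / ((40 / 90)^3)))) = 56320 / 81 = 695.31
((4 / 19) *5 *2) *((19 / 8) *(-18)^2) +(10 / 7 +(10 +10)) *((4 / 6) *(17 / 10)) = 11510 / 7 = 1644.29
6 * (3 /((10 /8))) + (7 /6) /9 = 14.53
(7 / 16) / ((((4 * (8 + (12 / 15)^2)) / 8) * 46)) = 175 / 79488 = 0.00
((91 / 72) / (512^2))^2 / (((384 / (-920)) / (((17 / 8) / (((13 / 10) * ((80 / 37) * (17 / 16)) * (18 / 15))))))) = -0.00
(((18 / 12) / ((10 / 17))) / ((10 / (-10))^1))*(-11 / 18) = 187 / 120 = 1.56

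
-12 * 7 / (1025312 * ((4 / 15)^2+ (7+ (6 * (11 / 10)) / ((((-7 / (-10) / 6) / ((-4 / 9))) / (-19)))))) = -0.00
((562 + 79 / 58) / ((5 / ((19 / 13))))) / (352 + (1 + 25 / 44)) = 2731630 / 5864989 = 0.47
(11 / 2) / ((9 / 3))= 11 / 6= 1.83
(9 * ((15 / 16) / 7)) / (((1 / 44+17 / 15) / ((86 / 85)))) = 191565 / 181594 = 1.05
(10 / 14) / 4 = 5 / 28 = 0.18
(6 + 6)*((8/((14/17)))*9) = 7344/7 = 1049.14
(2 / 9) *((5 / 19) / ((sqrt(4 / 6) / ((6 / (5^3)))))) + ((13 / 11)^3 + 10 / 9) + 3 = 2 *sqrt(6) / 1425 + 69020 / 11979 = 5.77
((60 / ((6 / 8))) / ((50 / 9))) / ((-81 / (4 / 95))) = -32 / 4275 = -0.01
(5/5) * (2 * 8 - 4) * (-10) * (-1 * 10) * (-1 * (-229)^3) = 14410786800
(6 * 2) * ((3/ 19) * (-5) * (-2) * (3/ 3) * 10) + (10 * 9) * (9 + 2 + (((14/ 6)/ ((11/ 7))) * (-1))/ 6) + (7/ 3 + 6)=730790/ 627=1165.53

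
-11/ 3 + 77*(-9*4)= -8327/ 3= -2775.67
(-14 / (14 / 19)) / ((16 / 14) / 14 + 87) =-931 / 4267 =-0.22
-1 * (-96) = 96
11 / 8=1.38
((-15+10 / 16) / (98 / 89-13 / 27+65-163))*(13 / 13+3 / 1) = 55269 / 93602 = 0.59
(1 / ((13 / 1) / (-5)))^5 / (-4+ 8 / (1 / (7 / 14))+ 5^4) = -5 / 371293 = -0.00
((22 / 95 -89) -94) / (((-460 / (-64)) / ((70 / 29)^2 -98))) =21535120544 / 9187925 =2343.85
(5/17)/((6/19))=0.93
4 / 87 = 0.05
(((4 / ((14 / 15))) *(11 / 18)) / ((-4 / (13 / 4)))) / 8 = -715 / 2688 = -0.27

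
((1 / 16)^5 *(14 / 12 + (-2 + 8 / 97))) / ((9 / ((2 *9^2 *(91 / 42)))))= -5681 / 203423744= -0.00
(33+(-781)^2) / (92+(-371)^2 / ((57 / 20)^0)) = 609994 / 137733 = 4.43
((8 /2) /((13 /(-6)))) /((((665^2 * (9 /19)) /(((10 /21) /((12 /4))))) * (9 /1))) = -16 /102936015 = -0.00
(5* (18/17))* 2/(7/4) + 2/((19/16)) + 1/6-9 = -14905/13566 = -1.10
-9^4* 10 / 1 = -65610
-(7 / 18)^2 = -49 / 324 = -0.15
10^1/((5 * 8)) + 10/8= 3/2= 1.50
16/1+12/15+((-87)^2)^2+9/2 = 572897823/10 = 57289782.30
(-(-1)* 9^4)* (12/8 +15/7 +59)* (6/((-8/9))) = -155357919/56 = -2774248.55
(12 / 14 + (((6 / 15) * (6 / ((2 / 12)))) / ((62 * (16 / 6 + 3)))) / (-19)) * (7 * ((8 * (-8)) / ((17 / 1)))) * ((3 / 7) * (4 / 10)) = -115059456 / 29788675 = -3.86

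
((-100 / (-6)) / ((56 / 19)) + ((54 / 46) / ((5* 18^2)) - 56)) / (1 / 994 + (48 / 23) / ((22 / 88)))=-17264644 / 2863065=-6.03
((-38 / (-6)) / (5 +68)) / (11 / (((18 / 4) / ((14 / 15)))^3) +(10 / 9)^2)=15582375 / 239364956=0.07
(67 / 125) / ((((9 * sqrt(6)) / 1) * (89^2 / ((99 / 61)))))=737 * sqrt(6) / 362385750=0.00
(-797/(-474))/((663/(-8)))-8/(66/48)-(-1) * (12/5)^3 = 1725314548/216055125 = 7.99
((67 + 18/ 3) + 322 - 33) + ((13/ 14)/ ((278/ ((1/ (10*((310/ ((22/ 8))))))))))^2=843135943623700449/ 2329104816640000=362.00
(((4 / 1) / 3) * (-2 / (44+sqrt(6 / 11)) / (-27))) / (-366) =-0.00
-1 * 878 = -878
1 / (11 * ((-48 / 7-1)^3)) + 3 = 5490032 / 1830125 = 3.00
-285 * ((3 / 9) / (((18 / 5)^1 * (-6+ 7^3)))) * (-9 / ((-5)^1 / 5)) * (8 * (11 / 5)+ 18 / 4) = -20995 / 1348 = -15.57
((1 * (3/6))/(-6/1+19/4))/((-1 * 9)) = 2/45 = 0.04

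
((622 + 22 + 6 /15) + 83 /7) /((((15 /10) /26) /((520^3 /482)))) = 16794050790400 /5061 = 3318326573.88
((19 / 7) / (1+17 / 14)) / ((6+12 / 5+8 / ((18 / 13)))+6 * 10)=0.02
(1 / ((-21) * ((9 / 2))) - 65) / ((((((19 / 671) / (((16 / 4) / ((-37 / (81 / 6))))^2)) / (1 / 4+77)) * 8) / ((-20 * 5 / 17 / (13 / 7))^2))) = -601864426721250 / 1270403251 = -473758.57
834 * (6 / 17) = 5004 / 17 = 294.35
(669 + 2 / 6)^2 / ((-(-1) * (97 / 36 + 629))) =16128256 / 22741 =709.21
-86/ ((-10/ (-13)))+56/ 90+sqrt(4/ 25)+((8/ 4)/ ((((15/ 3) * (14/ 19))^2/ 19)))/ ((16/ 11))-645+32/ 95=-5050969901/ 6703200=-753.52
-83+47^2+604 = 2730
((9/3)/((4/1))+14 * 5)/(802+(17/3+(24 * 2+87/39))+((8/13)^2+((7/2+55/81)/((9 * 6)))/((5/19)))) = 522988245/6346602527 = 0.08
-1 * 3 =-3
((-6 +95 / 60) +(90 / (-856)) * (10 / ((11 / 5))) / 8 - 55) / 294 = -3360179 / 16609824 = -0.20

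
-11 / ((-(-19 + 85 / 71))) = -781 / 1264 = -0.62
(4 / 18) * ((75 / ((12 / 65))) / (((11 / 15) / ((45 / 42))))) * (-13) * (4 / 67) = -528125 / 5159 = -102.37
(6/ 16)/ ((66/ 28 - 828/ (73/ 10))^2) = 261121/ 8589831414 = 0.00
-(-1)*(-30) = -30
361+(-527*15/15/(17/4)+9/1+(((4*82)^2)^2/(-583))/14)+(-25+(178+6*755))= -5767043279/4081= -1413144.64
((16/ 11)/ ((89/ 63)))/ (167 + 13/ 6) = 0.01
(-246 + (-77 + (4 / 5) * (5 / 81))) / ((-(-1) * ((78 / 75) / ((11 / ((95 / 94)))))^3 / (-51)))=7681600228292375 / 406869021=18879786.45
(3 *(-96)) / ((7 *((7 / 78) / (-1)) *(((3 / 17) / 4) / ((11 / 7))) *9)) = 622336 / 343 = 1814.39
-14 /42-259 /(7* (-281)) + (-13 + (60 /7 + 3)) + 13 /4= 38233 /23604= 1.62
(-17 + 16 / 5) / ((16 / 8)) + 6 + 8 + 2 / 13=943 / 130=7.25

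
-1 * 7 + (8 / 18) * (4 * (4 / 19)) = -1133 / 171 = -6.63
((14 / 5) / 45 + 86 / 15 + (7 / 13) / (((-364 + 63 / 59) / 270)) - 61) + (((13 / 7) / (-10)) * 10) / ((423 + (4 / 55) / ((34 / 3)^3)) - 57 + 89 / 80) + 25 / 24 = -269548888237426951 / 4939649864112600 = -54.57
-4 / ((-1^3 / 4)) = 16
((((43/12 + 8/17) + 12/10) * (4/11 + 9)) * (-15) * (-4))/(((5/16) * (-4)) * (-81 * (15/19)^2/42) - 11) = -11158767032/35904187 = -310.79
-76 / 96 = -19 / 24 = -0.79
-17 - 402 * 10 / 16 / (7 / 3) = -3491 / 28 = -124.68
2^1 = 2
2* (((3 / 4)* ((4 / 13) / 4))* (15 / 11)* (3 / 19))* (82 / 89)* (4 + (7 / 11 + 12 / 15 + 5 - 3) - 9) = -95202 / 2659943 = -0.04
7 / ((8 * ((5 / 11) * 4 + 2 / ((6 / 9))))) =77 / 424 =0.18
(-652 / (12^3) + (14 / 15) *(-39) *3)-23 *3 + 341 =350833 / 2160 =162.42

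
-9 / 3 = -3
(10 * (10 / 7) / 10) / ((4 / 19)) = 95 / 14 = 6.79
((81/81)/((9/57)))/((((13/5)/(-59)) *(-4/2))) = 5605/78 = 71.86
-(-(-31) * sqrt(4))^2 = -3844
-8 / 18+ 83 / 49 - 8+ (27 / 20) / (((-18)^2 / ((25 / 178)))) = -8477761 / 1255968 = -6.75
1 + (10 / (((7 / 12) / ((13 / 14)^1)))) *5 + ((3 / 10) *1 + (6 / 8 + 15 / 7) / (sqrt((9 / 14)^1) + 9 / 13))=4563 *sqrt(14) / 1204 + 723203 / 10535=82.83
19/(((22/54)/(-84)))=-43092/11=-3917.45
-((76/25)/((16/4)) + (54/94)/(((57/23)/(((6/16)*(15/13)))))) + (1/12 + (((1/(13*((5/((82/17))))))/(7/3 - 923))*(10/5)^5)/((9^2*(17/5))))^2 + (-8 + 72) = 442648500271898880409943/7009850015912336533200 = 63.15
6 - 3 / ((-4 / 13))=63 / 4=15.75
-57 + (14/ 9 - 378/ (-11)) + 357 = 33256/ 99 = 335.92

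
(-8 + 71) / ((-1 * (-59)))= 63 / 59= 1.07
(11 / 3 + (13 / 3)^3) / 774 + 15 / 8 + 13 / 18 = 226291 / 83592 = 2.71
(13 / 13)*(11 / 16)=11 / 16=0.69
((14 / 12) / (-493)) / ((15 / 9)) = -7 / 4930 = -0.00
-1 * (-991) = 991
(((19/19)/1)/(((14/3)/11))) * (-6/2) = -99/14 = -7.07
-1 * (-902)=902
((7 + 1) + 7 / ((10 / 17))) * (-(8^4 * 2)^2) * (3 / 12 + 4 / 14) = -5007998976 / 7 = -715428425.14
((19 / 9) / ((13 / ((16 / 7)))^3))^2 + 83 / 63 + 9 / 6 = 2.82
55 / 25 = 11 / 5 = 2.20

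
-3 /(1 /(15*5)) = -225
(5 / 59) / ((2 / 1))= 5 / 118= 0.04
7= 7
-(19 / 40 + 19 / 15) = -209 / 120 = -1.74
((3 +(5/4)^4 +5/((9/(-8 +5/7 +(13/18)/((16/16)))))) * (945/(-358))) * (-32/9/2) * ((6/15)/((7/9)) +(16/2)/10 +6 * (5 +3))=224855513/541296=415.40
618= 618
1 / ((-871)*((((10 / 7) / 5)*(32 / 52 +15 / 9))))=-21 / 11926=-0.00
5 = 5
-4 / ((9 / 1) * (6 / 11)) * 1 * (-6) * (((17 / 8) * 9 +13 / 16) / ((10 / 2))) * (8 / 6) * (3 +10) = 45617 / 135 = 337.90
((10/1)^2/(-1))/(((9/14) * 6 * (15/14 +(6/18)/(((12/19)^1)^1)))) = -19600/1209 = -16.21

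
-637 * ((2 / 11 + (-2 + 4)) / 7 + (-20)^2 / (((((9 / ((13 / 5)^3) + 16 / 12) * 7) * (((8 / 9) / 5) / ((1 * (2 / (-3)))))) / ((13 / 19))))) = 128148308652 / 2542067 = 50411.07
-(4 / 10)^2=-4 / 25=-0.16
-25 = -25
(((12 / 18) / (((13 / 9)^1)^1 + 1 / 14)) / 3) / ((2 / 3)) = 42 / 191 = 0.22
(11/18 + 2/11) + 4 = 949/198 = 4.79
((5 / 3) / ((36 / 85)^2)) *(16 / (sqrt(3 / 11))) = 36125 *sqrt(33) / 729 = 284.67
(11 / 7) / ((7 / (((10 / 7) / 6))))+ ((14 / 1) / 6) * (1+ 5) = 14461 / 1029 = 14.05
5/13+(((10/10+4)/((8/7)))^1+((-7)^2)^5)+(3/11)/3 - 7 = 323151682397/1144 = 282475246.85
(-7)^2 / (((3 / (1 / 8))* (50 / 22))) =539 / 600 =0.90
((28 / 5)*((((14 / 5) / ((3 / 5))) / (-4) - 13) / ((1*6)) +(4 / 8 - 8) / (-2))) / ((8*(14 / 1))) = 5 / 72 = 0.07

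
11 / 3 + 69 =218 / 3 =72.67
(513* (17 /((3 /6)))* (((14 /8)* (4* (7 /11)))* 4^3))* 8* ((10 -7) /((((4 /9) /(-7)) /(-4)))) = 7518504122.18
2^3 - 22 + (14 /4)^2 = -7 /4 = -1.75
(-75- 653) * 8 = -5824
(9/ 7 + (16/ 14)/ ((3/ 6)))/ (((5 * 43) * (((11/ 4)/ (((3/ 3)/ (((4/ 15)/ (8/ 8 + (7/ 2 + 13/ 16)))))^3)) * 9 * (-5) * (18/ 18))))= -230296875/ 216989696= -1.06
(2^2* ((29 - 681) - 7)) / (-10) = 1318 / 5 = 263.60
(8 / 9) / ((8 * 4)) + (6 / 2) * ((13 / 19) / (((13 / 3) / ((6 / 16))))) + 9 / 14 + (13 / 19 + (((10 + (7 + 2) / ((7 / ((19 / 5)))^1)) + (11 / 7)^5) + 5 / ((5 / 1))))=3103982023 / 114959880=27.00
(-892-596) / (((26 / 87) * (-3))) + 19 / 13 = 21595 / 13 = 1661.15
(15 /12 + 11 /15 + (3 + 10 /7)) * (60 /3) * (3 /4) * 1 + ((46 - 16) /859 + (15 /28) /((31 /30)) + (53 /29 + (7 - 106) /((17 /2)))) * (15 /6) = 13419356583 /183793358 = 73.01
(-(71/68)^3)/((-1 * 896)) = 357911/281731072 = 0.00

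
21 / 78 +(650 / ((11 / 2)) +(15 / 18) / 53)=2693579 / 22737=118.47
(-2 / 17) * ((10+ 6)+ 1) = -2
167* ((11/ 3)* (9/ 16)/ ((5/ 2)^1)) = 5511/ 40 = 137.78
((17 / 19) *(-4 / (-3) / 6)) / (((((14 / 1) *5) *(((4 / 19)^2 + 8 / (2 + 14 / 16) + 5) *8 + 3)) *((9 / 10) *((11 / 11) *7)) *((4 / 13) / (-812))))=-5601466 / 308904435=-0.02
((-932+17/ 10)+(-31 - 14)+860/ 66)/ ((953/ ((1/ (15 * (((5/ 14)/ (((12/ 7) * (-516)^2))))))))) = -112732435392/ 1310375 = -86030.67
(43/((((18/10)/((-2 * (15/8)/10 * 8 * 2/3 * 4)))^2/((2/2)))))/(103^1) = 68800/8343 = 8.25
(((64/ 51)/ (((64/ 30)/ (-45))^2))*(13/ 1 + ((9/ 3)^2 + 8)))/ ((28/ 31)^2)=2189278125/ 106624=20532.70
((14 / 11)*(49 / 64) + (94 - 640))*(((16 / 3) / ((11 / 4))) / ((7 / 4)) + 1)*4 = -13347209 / 2904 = -4596.15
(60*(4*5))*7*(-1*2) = -16800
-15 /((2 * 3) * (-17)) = 5 /34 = 0.15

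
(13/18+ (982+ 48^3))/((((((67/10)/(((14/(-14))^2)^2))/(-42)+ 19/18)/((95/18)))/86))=56518674.61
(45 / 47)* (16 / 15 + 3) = 183 / 47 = 3.89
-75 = -75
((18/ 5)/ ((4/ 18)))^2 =6561/ 25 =262.44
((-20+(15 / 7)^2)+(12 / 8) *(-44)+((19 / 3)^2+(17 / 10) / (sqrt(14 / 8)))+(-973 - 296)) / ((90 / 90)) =-577841 / 441+17 *sqrt(7) / 35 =-1309.01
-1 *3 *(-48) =144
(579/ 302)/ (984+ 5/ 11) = 6369/ 3270358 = 0.00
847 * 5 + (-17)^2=4524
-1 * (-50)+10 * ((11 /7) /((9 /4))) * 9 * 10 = 4750 /7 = 678.57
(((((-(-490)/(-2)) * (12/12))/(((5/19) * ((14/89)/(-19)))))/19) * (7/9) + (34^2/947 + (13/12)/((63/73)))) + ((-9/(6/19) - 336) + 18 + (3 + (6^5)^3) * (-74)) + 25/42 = -24909915249041572255/715932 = -34793688854586.15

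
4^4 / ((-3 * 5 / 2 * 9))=-512 / 135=-3.79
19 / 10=1.90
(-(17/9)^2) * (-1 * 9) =289/9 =32.11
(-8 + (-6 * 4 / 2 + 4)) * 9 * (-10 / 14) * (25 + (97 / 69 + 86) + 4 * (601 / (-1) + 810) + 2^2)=2253120 / 23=97961.74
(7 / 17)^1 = 7 / 17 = 0.41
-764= -764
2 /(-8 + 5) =-2 /3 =-0.67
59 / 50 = 1.18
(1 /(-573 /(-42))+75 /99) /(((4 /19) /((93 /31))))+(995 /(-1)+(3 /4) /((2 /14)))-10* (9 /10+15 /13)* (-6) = -23343855 /27313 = -854.68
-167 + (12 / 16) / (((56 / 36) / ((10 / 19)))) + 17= -149.75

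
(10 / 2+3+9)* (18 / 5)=306 / 5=61.20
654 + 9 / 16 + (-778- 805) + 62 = -866.44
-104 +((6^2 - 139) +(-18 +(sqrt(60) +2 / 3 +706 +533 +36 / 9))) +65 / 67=2 * sqrt(15) +204947 / 201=1027.38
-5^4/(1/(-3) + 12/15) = -9375/7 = -1339.29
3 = 3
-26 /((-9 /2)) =52 /9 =5.78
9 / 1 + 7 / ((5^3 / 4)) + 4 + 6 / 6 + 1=1903 / 125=15.22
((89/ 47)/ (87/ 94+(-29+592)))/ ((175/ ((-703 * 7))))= -125134/ 1325225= -0.09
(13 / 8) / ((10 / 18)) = 117 / 40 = 2.92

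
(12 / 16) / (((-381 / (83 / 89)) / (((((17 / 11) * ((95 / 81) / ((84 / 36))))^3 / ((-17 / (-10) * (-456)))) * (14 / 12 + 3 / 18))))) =5412066875 / 3656450482481412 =0.00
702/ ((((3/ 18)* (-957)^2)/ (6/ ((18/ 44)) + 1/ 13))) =6900/ 101761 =0.07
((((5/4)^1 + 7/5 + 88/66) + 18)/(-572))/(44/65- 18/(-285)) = -25061/482592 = -0.05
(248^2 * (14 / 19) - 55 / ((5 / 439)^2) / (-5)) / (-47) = -2768.43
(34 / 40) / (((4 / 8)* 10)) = 17 / 100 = 0.17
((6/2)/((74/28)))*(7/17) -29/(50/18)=-156819/15725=-9.97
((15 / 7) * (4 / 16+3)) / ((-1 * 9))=-65 / 84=-0.77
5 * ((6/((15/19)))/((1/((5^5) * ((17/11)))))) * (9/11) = 18168750/121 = 150154.96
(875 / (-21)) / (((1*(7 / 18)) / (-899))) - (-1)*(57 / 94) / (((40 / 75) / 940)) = 2726925 / 28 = 97390.18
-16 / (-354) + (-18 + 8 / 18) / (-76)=5573 / 20178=0.28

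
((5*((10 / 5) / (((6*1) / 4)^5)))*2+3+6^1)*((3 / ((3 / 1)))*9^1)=2827 / 27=104.70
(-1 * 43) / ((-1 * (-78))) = -43 / 78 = -0.55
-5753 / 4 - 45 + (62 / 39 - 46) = -238315 / 156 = -1527.66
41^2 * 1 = 1681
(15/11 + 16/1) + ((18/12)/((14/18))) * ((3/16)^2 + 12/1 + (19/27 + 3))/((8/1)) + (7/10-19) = 643811/225280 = 2.86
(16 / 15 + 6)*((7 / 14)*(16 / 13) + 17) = 24274 / 195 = 124.48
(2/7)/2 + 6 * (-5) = -209/7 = -29.86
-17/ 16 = -1.06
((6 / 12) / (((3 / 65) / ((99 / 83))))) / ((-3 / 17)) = -12155 / 166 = -73.22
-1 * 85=-85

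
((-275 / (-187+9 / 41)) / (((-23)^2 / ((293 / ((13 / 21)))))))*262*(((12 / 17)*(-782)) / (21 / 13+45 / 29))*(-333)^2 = -16700257883241900 / 2503619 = -6670447014.20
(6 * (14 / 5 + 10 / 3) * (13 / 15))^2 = 5721664 / 5625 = 1017.18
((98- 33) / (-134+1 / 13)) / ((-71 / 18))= 15210 / 123611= 0.12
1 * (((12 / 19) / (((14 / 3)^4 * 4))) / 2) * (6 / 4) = 729 / 2919616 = 0.00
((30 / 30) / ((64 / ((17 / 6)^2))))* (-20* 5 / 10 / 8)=-1445 / 9216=-0.16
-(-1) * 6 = 6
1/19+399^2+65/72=217788275/1368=159201.96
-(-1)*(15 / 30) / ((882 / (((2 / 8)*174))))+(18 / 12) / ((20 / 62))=27487 / 5880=4.67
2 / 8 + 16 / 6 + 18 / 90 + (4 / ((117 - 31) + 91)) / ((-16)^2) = 176533 / 56640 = 3.12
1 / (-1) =-1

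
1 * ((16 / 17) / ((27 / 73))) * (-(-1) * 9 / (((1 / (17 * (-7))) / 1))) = -8176 / 3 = -2725.33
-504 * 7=-3528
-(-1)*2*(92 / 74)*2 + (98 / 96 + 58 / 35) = 475583 / 62160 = 7.65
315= 315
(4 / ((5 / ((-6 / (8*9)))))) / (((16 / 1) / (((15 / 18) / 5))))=-1 / 1440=-0.00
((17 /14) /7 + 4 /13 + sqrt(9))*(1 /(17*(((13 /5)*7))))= 22175 /1970878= 0.01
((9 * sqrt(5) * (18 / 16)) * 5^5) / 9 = 28125 * sqrt(5) / 8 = 7861.18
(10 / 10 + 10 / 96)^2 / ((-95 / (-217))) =609553 / 218880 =2.78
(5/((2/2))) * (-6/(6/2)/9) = -1.11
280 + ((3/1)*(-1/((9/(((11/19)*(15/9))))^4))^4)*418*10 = 113021487139987557581420296993510854856745140/403648168357092910998222390584265975074313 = 280.00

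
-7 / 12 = -0.58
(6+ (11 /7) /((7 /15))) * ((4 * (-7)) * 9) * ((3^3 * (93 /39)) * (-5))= 69152940 /91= 759922.42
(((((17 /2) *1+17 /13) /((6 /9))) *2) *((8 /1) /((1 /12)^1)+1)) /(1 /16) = 45664.62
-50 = -50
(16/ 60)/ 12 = 1/ 45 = 0.02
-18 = -18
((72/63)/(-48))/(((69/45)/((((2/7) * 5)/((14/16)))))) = -200/7889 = -0.03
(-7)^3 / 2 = -343 / 2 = -171.50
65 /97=0.67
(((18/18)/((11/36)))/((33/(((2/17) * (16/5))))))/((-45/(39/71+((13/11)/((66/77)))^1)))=-115648/72293265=-0.00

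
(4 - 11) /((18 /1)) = -7 /18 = -0.39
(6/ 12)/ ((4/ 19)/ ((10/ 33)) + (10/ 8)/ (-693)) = 0.72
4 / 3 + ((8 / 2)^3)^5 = 3221225476 / 3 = 1073741825.33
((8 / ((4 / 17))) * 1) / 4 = 17 / 2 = 8.50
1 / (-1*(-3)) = 1 / 3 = 0.33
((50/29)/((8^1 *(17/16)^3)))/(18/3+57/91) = 2329600/85913631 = 0.03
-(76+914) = -990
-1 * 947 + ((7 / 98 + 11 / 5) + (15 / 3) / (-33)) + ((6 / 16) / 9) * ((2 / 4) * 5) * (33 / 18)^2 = -628376899 / 665280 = -944.53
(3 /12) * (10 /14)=5 /28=0.18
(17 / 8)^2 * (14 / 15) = 4.21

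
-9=-9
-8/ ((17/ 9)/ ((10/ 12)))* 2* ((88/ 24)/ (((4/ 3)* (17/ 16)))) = -5280/ 289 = -18.27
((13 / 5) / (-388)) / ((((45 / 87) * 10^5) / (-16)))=377 / 181875000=0.00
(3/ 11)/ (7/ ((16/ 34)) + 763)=24/ 68453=0.00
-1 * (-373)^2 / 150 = -139129 / 150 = -927.53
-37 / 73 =-0.51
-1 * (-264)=264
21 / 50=0.42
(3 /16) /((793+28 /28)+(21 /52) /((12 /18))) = 39 /165278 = 0.00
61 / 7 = 8.71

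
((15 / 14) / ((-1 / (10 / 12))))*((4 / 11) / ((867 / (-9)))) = 75 / 22253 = 0.00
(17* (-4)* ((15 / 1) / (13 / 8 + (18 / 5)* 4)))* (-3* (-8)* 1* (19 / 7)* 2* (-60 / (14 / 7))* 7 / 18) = 62016000 / 641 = 96748.83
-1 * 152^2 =-23104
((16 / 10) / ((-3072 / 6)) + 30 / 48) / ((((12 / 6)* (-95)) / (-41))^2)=334519 / 11552000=0.03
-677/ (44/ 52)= -8801/ 11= -800.09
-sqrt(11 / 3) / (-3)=sqrt(33) / 9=0.64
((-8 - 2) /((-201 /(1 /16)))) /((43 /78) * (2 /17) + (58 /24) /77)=85085 /2633502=0.03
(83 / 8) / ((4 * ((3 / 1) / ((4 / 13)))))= 83 / 312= 0.27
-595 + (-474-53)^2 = 277134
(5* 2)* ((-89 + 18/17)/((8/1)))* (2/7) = -7475/238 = -31.41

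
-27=-27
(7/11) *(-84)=-588/11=-53.45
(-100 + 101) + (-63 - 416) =-478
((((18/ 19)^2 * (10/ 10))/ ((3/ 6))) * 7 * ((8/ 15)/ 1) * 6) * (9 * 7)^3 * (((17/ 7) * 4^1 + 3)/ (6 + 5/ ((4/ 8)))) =14420710584/ 1805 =7989313.34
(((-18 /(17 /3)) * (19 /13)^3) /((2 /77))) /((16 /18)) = -128338749 /298792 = -429.53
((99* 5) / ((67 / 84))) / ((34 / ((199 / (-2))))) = -2068605 / 1139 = -1816.16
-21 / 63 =-0.33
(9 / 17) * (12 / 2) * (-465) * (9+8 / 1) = -25110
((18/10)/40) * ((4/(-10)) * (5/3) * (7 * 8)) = -42/25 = -1.68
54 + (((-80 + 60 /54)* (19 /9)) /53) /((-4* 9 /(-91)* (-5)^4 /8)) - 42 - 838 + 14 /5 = -3976238336 /4829625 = -823.30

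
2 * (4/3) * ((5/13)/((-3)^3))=-40/1053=-0.04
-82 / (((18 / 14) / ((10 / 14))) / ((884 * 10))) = -402711.11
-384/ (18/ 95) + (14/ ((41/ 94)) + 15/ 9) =-81709/ 41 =-1992.90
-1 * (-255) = 255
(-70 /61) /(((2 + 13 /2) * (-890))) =14 /92293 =0.00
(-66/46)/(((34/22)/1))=-363/391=-0.93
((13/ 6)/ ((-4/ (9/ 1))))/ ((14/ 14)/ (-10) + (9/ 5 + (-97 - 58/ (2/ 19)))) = 195/ 25852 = 0.01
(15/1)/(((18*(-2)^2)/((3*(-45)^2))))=1265.62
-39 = -39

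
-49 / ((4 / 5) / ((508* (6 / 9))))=-62230 / 3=-20743.33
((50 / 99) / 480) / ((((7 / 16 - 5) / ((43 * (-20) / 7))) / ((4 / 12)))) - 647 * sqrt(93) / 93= 4300 / 455301 - 647 * sqrt(93) / 93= -67.08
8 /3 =2.67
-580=-580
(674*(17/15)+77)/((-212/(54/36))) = -12613/2120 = -5.95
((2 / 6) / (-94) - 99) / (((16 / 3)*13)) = -1.43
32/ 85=0.38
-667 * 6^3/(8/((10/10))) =-18009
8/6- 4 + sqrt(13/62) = -2.21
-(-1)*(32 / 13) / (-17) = -32 / 221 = -0.14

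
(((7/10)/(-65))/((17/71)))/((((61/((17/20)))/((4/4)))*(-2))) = 497/1586000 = 0.00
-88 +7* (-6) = -130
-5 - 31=-36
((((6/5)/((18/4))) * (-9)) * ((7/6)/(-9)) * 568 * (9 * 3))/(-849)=-7952/1415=-5.62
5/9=0.56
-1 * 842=-842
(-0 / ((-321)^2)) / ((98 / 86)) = 0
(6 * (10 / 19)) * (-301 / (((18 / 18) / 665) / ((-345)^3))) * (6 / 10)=15573790417500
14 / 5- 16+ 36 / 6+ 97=449 / 5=89.80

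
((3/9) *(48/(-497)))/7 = -16/3479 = -0.00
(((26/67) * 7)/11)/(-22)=-91/8107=-0.01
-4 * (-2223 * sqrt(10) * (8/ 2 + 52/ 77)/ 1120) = 20007 * sqrt(10)/ 539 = 117.38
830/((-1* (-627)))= 830/627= 1.32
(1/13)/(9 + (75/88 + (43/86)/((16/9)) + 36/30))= 1760/259311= 0.01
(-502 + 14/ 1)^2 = 238144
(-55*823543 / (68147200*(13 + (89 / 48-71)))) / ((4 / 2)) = 50421 / 8518400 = 0.01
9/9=1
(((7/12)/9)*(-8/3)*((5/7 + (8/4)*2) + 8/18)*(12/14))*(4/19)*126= -10400/513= -20.27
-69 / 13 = -5.31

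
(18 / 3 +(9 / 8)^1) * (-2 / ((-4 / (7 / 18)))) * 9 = 399 / 32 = 12.47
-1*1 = -1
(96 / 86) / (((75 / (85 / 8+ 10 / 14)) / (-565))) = -28702 / 301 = -95.36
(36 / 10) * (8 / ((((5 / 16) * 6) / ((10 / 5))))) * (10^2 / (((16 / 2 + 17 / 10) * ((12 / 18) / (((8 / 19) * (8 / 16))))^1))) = 184320 / 1843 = 100.01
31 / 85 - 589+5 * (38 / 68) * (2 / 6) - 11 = -305339 / 510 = -598.70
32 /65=0.49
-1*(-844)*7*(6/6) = 5908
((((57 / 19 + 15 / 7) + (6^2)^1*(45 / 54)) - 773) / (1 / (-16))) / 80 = 147.57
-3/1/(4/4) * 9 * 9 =-243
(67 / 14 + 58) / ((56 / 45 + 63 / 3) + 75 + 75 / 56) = 158220 / 248431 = 0.64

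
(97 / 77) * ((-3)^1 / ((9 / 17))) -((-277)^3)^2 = -104349553300722608 / 231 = -451729667968496.14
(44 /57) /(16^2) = 11 /3648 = 0.00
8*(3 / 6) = 4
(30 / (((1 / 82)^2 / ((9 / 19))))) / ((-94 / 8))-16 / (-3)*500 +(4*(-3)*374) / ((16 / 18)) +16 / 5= -140797291 / 13395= -10511.18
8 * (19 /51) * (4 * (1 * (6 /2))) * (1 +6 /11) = 608 /11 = 55.27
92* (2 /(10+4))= 92 /7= 13.14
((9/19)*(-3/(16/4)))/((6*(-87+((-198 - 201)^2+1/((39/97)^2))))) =-13689/36787314056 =-0.00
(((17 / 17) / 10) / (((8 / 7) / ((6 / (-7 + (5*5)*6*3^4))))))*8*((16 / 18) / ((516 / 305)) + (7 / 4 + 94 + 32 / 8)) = 3259753 / 93986820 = 0.03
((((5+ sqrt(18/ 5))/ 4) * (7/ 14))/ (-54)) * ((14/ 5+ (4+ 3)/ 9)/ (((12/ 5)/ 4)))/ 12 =-805/ 139968 - 161 * sqrt(10)/ 233280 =-0.01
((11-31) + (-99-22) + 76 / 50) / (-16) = 3487 / 400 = 8.72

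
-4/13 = -0.31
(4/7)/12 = 1/21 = 0.05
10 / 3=3.33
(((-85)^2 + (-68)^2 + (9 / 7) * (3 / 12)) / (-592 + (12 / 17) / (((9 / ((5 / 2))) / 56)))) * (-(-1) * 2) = -16920831 / 414848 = -40.79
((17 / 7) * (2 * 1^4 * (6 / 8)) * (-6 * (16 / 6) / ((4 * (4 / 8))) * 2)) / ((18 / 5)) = -340 / 21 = -16.19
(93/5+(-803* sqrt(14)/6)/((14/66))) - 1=88/5 - 8833* sqrt(14)/14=-2343.12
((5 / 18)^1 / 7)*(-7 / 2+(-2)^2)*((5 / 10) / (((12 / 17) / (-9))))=-85 / 672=-0.13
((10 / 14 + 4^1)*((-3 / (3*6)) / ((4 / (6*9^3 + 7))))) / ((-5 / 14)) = 48191 / 20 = 2409.55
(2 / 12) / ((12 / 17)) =17 / 72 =0.24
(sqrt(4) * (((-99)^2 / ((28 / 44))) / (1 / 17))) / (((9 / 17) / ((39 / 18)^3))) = 845095823 / 84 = 10060664.56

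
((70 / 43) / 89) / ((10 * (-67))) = -0.00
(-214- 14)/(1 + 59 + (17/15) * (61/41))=-140220/37937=-3.70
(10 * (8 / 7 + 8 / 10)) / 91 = 136 / 637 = 0.21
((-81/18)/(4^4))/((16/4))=-9/2048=-0.00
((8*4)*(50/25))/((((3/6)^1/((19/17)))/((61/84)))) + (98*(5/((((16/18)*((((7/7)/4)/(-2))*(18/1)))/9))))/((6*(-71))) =109.06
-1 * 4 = -4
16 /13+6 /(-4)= -7 /26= -0.27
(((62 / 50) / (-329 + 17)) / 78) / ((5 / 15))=-31 / 202800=-0.00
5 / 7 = 0.71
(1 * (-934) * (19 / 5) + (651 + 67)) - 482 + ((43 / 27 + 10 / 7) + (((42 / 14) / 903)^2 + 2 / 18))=-40485885067 / 12231135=-3310.07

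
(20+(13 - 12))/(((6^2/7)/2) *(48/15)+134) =735/4978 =0.15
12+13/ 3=49/ 3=16.33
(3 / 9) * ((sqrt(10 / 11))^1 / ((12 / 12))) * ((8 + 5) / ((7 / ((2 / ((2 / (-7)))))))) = -13 * sqrt(110) / 33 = -4.13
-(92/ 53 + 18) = -1046/ 53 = -19.74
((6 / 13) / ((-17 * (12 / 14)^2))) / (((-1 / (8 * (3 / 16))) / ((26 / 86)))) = 49 / 2924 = 0.02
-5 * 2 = -10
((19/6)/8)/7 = 19/336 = 0.06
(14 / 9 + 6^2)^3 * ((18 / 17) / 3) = 18694.98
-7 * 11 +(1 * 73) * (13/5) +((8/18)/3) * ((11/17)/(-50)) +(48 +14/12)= 3717091/22950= 161.96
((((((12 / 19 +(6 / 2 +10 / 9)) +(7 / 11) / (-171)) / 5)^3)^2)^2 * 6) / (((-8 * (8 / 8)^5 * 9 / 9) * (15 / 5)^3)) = -62923310813927995433674005544985236505495962624 / 4310703062850265530715883564845721044103759765625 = -0.01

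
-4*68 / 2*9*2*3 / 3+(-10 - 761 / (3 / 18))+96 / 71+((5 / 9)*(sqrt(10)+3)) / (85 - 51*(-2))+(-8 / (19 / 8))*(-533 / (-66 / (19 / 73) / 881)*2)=-18897680871 / 969221+5*sqrt(10) / 1683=-19497.79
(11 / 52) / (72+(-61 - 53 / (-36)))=0.02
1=1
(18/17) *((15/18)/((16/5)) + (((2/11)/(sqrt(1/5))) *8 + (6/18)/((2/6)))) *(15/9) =605/272 + 480 *sqrt(5)/187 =7.96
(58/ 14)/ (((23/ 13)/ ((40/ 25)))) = 3016/ 805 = 3.75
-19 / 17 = -1.12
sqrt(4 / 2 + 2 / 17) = 1.46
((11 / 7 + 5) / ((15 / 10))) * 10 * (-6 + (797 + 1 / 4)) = 242650 / 7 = 34664.29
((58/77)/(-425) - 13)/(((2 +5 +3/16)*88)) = -850966/41397125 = -0.02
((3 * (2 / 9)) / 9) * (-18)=-4 / 3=-1.33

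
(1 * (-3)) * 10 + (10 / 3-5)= -95 / 3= -31.67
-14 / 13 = -1.08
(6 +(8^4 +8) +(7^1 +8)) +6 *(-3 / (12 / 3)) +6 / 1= 8253 / 2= 4126.50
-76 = -76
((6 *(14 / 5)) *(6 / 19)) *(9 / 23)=4536 / 2185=2.08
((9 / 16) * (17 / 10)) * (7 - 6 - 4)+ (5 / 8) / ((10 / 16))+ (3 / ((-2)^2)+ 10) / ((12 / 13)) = 4693 / 480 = 9.78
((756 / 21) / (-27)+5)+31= 104 / 3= 34.67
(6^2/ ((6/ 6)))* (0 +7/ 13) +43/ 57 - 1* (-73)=69016/ 741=93.14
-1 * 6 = -6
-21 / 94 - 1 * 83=-7823 / 94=-83.22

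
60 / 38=30 / 19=1.58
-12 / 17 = -0.71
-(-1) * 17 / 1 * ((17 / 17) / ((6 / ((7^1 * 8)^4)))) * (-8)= -668745728 / 3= -222915242.67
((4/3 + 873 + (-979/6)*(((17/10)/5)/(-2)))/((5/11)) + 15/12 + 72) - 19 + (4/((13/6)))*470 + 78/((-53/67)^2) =332065516691/109551000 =3031.15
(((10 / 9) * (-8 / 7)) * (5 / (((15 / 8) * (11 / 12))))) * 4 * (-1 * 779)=7976960 / 693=11510.76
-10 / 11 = -0.91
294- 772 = -478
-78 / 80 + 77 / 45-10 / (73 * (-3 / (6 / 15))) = 3965 / 5256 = 0.75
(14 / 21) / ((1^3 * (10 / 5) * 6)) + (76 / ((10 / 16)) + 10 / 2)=126.66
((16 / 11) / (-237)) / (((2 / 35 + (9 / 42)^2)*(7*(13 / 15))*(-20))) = 560 / 1140997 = 0.00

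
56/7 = 8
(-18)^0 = 1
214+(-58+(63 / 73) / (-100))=1138737 / 7300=155.99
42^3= 74088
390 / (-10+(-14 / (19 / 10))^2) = 361 / 41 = 8.80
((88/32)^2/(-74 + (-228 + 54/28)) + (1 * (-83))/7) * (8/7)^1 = -2795393/205849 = -13.58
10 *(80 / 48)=50 / 3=16.67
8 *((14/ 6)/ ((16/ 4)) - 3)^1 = -58/ 3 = -19.33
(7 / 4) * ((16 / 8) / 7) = 1 / 2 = 0.50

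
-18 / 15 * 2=-2.40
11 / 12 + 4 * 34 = 1643 / 12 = 136.92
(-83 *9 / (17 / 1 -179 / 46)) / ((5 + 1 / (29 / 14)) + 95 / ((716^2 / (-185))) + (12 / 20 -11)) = 283811488160 / 24660830901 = 11.51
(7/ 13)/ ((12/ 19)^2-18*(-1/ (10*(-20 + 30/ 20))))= 467495/ 261846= 1.79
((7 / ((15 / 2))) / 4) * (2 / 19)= 7 / 285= 0.02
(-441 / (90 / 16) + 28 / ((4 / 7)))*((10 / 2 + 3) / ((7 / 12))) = -2016 / 5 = -403.20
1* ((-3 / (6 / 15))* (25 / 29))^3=-52734375 / 195112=-270.28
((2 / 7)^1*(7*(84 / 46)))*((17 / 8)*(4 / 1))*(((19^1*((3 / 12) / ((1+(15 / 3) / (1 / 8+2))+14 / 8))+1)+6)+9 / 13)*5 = 138869430 / 103753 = 1338.46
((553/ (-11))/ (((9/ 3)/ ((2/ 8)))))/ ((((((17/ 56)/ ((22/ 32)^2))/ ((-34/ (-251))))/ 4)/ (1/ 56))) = -6083/ 96384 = -0.06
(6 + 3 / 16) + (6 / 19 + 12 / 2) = 3801 / 304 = 12.50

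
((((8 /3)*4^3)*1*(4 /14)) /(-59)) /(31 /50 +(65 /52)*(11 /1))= -102400 /1780443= -0.06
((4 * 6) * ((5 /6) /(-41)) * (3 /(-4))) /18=5 /246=0.02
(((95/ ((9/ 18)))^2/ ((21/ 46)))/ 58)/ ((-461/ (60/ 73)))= -16606000/ 6831559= -2.43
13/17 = 0.76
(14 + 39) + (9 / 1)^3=782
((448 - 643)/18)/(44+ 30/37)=-2405/9948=-0.24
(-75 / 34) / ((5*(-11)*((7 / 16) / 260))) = 31200 / 1309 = 23.83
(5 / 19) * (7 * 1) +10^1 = 225 / 19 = 11.84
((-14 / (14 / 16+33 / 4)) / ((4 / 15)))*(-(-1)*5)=-2100 / 73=-28.77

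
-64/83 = -0.77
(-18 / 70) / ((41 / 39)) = -351 / 1435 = -0.24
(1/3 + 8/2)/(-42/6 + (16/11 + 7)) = 143/48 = 2.98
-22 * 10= -220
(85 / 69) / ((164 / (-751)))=-63835 / 11316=-5.64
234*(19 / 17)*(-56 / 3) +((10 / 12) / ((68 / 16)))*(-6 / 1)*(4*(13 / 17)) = -1411904 / 289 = -4885.48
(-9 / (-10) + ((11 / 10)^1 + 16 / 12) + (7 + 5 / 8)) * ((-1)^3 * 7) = -1841 / 24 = -76.71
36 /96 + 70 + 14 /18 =5123 /72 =71.15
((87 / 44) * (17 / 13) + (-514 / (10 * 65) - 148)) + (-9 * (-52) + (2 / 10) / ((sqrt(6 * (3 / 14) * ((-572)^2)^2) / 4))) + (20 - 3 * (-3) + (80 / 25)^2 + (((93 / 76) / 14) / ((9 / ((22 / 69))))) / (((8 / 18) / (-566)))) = sqrt(7) / 1226940 + 31241006057 / 87487400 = 357.09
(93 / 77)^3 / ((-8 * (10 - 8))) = -0.11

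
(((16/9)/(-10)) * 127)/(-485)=1016/21825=0.05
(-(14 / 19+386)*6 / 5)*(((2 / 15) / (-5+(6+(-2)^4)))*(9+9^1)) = -529056 / 8075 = -65.52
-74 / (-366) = 37 / 183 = 0.20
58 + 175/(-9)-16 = 203/9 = 22.56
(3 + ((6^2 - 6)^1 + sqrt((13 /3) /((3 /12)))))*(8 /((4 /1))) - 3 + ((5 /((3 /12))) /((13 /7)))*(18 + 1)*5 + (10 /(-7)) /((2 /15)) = 4*sqrt(39) /3 + 97858 /91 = 1083.69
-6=-6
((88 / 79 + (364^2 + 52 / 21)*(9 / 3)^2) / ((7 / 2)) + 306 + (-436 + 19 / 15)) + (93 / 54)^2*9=237329292863 / 696780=340608.65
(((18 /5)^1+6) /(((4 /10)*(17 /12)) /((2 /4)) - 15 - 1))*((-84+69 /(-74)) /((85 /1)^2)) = 90504 /11922695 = 0.01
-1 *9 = -9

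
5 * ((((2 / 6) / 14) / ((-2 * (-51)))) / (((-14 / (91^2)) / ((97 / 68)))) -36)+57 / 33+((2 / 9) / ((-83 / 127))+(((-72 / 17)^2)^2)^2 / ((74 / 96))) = 9102975050686197374063 / 67866641888953248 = 134130.33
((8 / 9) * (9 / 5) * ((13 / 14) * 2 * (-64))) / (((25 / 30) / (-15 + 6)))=359424 / 175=2053.85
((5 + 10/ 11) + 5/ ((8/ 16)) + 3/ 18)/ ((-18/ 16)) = -4244/ 297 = -14.29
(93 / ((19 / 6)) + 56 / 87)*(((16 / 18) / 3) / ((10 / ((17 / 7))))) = 674696 / 312417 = 2.16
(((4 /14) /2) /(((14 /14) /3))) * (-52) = -156 /7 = -22.29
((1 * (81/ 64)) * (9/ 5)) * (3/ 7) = 2187/ 2240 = 0.98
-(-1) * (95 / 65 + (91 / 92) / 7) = 1917 / 1196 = 1.60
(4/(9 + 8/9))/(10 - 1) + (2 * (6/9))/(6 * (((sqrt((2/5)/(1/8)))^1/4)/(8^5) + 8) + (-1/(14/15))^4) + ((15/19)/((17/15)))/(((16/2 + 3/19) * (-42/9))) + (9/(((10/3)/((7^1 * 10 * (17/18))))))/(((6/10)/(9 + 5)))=51469628681855230958973117637/12357494672359856906090862 - 377801998336 * sqrt(5)/18819226720739545911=4165.05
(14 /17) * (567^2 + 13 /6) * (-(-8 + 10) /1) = -27005258 /51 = -529514.86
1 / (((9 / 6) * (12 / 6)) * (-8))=-1 / 24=-0.04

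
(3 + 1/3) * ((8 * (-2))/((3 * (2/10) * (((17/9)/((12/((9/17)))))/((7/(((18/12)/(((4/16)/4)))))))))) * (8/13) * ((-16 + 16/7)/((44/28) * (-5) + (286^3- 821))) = 71680/638624181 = 0.00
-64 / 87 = -0.74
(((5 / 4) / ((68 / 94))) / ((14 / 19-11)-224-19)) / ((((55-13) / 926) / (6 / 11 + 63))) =-481679735 / 50391264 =-9.56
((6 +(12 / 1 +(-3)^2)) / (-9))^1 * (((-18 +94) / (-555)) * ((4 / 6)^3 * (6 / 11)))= 1216 / 18315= 0.07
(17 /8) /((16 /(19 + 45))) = 8.50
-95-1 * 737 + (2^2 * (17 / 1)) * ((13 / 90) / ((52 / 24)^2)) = -53944 / 65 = -829.91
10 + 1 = 11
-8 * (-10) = 80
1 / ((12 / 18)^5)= 243 / 32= 7.59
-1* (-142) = 142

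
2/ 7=0.29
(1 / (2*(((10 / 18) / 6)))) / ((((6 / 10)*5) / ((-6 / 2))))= -27 / 5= -5.40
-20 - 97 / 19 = -477 / 19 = -25.11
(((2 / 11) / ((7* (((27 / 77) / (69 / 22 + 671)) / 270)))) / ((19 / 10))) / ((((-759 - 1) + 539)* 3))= -10.70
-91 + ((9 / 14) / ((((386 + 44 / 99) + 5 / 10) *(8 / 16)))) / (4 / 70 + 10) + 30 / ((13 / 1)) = -282677651 / 3187184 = -88.69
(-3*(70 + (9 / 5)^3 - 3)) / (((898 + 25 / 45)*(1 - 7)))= 0.04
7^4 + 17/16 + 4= 38497/16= 2406.06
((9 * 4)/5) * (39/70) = 702/175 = 4.01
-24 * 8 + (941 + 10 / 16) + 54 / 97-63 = 533253 / 776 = 687.18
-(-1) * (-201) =-201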